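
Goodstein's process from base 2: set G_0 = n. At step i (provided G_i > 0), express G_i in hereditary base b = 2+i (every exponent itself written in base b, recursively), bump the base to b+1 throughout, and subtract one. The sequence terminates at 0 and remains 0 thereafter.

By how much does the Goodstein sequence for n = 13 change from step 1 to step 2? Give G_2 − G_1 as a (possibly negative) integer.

base 2: 13 = 2^(2 + 1) + 2^2 + 1; at 3: 3^(3 + 1) + 3^3 + 1 = 109; next = 108
base 3: 108 = 3^(3 + 1) + 3^3; at 4: 4^(4 + 1) + 4^4 = 1280; next = 1279

1171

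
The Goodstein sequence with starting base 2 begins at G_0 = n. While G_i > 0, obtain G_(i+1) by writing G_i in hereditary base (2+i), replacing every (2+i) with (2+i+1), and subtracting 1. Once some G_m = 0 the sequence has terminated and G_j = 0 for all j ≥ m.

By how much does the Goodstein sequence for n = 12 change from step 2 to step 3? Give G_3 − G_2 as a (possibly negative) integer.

14620

base 2: 12 = 2^(2 + 1) + 2^2; at 3: 3^(3 + 1) + 3^3 = 108; next = 107
base 3: 107 = 3^(3 + 1) + 2·3^2 + 2·3 + 2; at 4: 4^(4 + 1) + 2·4^2 + 2·4 + 2 = 1066; next = 1065
base 4: 1065 = 4^(4 + 1) + 2·4^2 + 2·4 + 1; at 5: 5^(5 + 1) + 2·5^2 + 2·5 + 1 = 15686; next = 15685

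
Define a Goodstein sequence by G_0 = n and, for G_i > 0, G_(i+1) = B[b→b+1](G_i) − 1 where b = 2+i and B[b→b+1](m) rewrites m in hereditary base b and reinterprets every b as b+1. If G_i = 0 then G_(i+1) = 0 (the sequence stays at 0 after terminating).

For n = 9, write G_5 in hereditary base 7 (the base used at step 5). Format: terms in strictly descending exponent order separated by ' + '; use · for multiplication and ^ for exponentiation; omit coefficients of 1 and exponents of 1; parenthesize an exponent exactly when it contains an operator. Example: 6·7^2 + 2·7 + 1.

(0) 9|_2 = 2^(2 + 1) + 1 ↦ 3^(3 + 1) + 1|_3 = 82 ⇒ 81
(1) 81|_3 = 3^(3 + 1) ↦ 4^(4 + 1)|_4 = 1024 ⇒ 1023
(2) 1023|_4 = 3·4^4 + 3·4^3 + 3·4^2 + 3·4 + 3 ↦ 3·5^5 + 3·5^3 + 3·5^2 + 3·5 + 3|_5 = 9843 ⇒ 9842
(3) 9842|_5 = 3·5^5 + 3·5^3 + 3·5^2 + 3·5 + 2 ↦ 3·6^6 + 3·6^3 + 3·6^2 + 3·6 + 2|_6 = 140744 ⇒ 140743
(4) 140743|_6 = 3·6^6 + 3·6^3 + 3·6^2 + 3·6 + 1 ↦ 3·7^7 + 3·7^3 + 3·7^2 + 3·7 + 1|_7 = 2471827 ⇒ 2471826
(5) 2471826|_7 = 3·7^7 + 3·7^3 + 3·7^2 + 3·7 ↦ 3·8^8 + 3·8^3 + 3·8^2 + 3·8|_8 = 50333400 ⇒ 50333399

3·7^7 + 3·7^3 + 3·7^2 + 3·7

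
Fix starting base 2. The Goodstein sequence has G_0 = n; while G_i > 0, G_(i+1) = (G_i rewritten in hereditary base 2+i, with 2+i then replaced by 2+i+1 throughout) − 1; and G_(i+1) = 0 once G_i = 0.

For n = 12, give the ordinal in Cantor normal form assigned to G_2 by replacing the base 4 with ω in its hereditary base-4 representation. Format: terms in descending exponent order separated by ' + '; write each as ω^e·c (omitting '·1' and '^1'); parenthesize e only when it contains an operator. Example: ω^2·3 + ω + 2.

[0] 12 ≡ 2^(2 + 1) + 2^2 (base 2). Lift 3: 108. −1: 107.
[1] 107 ≡ 3^(3 + 1) + 2·3^2 + 2·3 + 2 (base 3). Lift 4: 1066. −1: 1065.
[2] 1065 ≡ 4^(4 + 1) + 2·4^2 + 2·4 + 1 (base 4). Lift 5: 15686. −1: 15685.

ω^(ω + 1) + ω^2·2 + ω·2 + 1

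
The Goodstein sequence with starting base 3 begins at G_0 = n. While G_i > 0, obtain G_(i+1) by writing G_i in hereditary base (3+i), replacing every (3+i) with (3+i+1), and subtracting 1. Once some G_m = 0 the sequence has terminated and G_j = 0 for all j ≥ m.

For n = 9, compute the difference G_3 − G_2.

2

9 —HB3→ 3^2 —bump→ 4^2 = 16 —(−1)→ 15
15 —HB4→ 3·4 + 3 —bump→ 3·5 + 3 = 18 —(−1)→ 17
17 —HB5→ 3·5 + 2 —bump→ 3·6 + 2 = 20 —(−1)→ 19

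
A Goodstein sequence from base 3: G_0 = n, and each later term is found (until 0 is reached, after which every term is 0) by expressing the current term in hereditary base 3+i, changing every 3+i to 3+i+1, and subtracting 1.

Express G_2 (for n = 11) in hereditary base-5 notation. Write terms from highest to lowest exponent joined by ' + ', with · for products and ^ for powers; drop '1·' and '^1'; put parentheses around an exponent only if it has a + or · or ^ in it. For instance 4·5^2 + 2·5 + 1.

step 0: 11 = 3^2 + 2; sub 4 for 3: 4^2 + 2; = 18; G_1 = 18−1 = 17
step 1: 17 = 4^2 + 1; sub 5 for 4: 5^2 + 1; = 26; G_2 = 26−1 = 25

5^2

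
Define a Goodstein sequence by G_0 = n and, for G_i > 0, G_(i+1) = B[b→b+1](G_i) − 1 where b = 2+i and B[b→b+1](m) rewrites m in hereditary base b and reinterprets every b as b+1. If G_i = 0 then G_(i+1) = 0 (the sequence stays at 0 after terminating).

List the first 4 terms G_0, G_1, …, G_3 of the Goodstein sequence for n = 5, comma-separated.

i=0: 5 = 2^2 + 1 (b=2); 2→3: 3^3 + 1 = 28; 28−1 = 27
i=1: 27 = 3^3 (b=3); 3→4: 4^4 = 256; 256−1 = 255
i=2: 255 = 3·4^3 + 3·4^2 + 3·4 + 3 (b=4); 4→5: 3·5^3 + 3·5^2 + 3·5 + 3 = 468; 468−1 = 467

5, 27, 255, 467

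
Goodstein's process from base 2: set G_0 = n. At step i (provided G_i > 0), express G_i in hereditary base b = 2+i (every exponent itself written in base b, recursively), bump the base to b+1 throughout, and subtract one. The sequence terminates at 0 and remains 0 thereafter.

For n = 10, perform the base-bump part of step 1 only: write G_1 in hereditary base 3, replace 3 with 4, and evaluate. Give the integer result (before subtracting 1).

i=0: 10 = 2^(2 + 1) + 2 (b=2); 2→3: 3^(3 + 1) + 3 = 84; 84−1 = 83
i=1: 83 = 3^(3 + 1) + 2 (b=3); 3→4: 4^(4 + 1) + 2 = 1026; 1026−1 = 1025

1026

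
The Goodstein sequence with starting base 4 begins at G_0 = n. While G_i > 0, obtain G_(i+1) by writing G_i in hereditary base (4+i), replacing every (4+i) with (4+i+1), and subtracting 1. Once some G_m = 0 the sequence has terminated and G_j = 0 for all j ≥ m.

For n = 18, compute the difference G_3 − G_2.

18 —HB4→ 4^2 + 2 —bump→ 5^2 + 2 = 27 —(−1)→ 26
26 —HB5→ 5^2 + 1 —bump→ 6^2 + 1 = 37 —(−1)→ 36
36 —HB6→ 6^2 —bump→ 7^2 = 49 —(−1)→ 48

12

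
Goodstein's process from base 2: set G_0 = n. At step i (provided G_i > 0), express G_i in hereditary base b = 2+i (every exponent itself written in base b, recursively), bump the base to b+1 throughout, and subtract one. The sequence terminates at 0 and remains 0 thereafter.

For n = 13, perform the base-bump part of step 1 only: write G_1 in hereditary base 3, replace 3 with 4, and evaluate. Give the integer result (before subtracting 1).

1280

G_0 = 13. HB_2(13) = 2^(2 + 1) + 2^2 + 1. Bump = 109. G_1 = 108.
G_1 = 108. HB_3(108) = 3^(3 + 1) + 3^3. Bump = 1280. G_2 = 1279.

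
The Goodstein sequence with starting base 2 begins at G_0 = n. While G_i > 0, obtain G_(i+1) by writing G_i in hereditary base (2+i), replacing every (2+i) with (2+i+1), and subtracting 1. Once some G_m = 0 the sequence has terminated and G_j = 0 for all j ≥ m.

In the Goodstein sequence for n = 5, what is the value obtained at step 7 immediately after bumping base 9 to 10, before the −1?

i=0: 5 = 2^2 + 1 (b=2); 2→3: 3^3 + 1 = 28; 28−1 = 27
i=1: 27 = 3^3 (b=3); 3→4: 4^4 = 256; 256−1 = 255
i=2: 255 = 3·4^3 + 3·4^2 + 3·4 + 3 (b=4); 4→5: 3·5^3 + 3·5^2 + 3·5 + 3 = 468; 468−1 = 467
i=3: 467 = 3·5^3 + 3·5^2 + 3·5 + 2 (b=5); 5→6: 3·6^3 + 3·6^2 + 3·6 + 2 = 776; 776−1 = 775
i=4: 775 = 3·6^3 + 3·6^2 + 3·6 + 1 (b=6); 6→7: 3·7^3 + 3·7^2 + 3·7 + 1 = 1198; 1198−1 = 1197
i=5: 1197 = 3·7^3 + 3·7^2 + 3·7 (b=7); 7→8: 3·8^3 + 3·8^2 + 3·8 = 1752; 1752−1 = 1751
i=6: 1751 = 3·8^3 + 3·8^2 + 2·8 + 7 (b=8); 8→9: 3·9^3 + 3·9^2 + 2·9 + 7 = 2455; 2455−1 = 2454
i=7: 2454 = 3·9^3 + 3·9^2 + 2·9 + 6 (b=9); 9→10: 3·10^3 + 3·10^2 + 2·10 + 6 = 3326; 3326−1 = 3325

3326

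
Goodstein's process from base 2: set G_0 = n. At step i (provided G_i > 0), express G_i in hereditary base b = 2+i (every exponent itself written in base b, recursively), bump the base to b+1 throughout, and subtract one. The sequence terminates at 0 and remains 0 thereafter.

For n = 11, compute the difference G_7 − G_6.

2615391575

(0) 11|_2 = 2^(2 + 1) + 2 + 1 ↦ 3^(3 + 1) + 3 + 1|_3 = 85 ⇒ 84
(1) 84|_3 = 3^(3 + 1) + 3 ↦ 4^(4 + 1) + 4|_4 = 1028 ⇒ 1027
(2) 1027|_4 = 4^(4 + 1) + 3 ↦ 5^(5 + 1) + 3|_5 = 15628 ⇒ 15627
(3) 15627|_5 = 5^(5 + 1) + 2 ↦ 6^(6 + 1) + 2|_6 = 279938 ⇒ 279937
(4) 279937|_6 = 6^(6 + 1) + 1 ↦ 7^(7 + 1) + 1|_7 = 5764802 ⇒ 5764801
(5) 5764801|_7 = 7^(7 + 1) ↦ 8^(8 + 1)|_8 = 134217728 ⇒ 134217727
(6) 134217727|_8 = 7·8^8 + 7·8^7 + 7·8^6 + 7·8^5 + 7·8^4 + 7·8^3 + 7·8^2 + 7·8 + 7 ↦ 7·9^9 + 7·9^7 + 7·9^6 + 7·9^5 + 7·9^4 + 7·9^3 + 7·9^2 + 7·9 + 7|_9 = 2749609303 ⇒ 2749609302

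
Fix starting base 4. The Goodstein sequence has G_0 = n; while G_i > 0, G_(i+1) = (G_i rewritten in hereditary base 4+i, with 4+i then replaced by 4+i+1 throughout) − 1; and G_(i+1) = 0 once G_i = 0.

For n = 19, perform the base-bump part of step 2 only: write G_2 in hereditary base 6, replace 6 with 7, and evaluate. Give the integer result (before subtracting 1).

50

G_0=19  [base 4] 4^2 + 3  →[4↦5]→  5^2 + 3 = 28  −1 ⇒ G_1=27
G_1=27  [base 5] 5^2 + 2  →[5↦6]→  6^2 + 2 = 38  −1 ⇒ G_2=37
G_2=37  [base 6] 6^2 + 1  →[6↦7]→  7^2 + 1 = 50  −1 ⇒ G_3=49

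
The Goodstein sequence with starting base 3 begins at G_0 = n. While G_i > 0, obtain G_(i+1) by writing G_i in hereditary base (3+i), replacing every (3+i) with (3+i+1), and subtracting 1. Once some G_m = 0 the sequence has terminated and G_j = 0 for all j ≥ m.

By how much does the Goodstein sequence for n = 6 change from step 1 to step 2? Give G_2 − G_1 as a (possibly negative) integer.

0

i=0: 6 = 2·3 (b=3); 3→4: 2·4 = 8; 8−1 = 7
i=1: 7 = 4 + 3 (b=4); 4→5: 5 + 3 = 8; 8−1 = 7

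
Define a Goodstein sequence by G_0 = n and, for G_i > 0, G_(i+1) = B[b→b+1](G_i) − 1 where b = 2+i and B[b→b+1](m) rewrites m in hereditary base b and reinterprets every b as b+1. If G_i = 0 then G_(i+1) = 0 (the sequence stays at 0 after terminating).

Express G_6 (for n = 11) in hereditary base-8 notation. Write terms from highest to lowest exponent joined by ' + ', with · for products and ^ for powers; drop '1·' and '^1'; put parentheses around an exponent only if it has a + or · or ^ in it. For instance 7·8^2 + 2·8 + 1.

7·8^8 + 7·8^7 + 7·8^6 + 7·8^5 + 7·8^4 + 7·8^3 + 7·8^2 + 7·8 + 7

base 2: 11 = 2^(2 + 1) + 2 + 1; at 3: 3^(3 + 1) + 3 + 1 = 85; next = 84
base 3: 84 = 3^(3 + 1) + 3; at 4: 4^(4 + 1) + 4 = 1028; next = 1027
base 4: 1027 = 4^(4 + 1) + 3; at 5: 5^(5 + 1) + 3 = 15628; next = 15627
base 5: 15627 = 5^(5 + 1) + 2; at 6: 6^(6 + 1) + 2 = 279938; next = 279937
base 6: 279937 = 6^(6 + 1) + 1; at 7: 7^(7 + 1) + 1 = 5764802; next = 5764801
base 7: 5764801 = 7^(7 + 1); at 8: 8^(8 + 1) = 134217728; next = 134217727
base 8: 134217727 = 7·8^8 + 7·8^7 + 7·8^6 + 7·8^5 + 7·8^4 + 7·8^3 + 7·8^2 + 7·8 + 7; at 9: 7·9^9 + 7·9^7 + 7·9^6 + 7·9^5 + 7·9^4 + 7·9^3 + 7·9^2 + 7·9 + 7 = 2749609303; next = 2749609302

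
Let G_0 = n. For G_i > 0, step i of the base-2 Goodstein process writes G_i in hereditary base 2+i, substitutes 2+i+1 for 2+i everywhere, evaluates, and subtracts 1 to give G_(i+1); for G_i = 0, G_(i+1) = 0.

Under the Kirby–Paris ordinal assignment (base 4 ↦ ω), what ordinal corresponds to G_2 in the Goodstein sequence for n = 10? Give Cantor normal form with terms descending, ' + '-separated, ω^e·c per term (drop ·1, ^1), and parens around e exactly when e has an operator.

10 —HB2→ 2^(2 + 1) + 2 —bump→ 3^(3 + 1) + 3 = 84 —(−1)→ 83
83 —HB3→ 3^(3 + 1) + 2 —bump→ 4^(4 + 1) + 2 = 1026 —(−1)→ 1025
1025 —HB4→ 4^(4 + 1) + 1 —bump→ 5^(5 + 1) + 1 = 15626 —(−1)→ 15625

ω^(ω + 1) + 1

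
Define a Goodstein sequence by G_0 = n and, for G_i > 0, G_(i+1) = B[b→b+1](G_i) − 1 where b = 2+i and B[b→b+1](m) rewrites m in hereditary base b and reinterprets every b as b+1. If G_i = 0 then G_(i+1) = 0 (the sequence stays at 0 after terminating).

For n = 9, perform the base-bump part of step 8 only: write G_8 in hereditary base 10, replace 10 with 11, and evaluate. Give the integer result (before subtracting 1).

base 2: 9 = 2^(2 + 1) + 1; at 3: 3^(3 + 1) + 1 = 82; next = 81
base 3: 81 = 3^(3 + 1); at 4: 4^(4 + 1) = 1024; next = 1023
base 4: 1023 = 3·4^4 + 3·4^3 + 3·4^2 + 3·4 + 3; at 5: 3·5^5 + 3·5^3 + 3·5^2 + 3·5 + 3 = 9843; next = 9842
base 5: 9842 = 3·5^5 + 3·5^3 + 3·5^2 + 3·5 + 2; at 6: 3·6^6 + 3·6^3 + 3·6^2 + 3·6 + 2 = 140744; next = 140743
base 6: 140743 = 3·6^6 + 3·6^3 + 3·6^2 + 3·6 + 1; at 7: 3·7^7 + 3·7^3 + 3·7^2 + 3·7 + 1 = 2471827; next = 2471826
base 7: 2471826 = 3·7^7 + 3·7^3 + 3·7^2 + 3·7; at 8: 3·8^8 + 3·8^3 + 3·8^2 + 3·8 = 50333400; next = 50333399
base 8: 50333399 = 3·8^8 + 3·8^3 + 3·8^2 + 2·8 + 7; at 9: 3·9^9 + 3·9^3 + 3·9^2 + 2·9 + 7 = 1162263922; next = 1162263921
base 9: 1162263921 = 3·9^9 + 3·9^3 + 3·9^2 + 2·9 + 6; at 10: 3·10^10 + 3·10^3 + 3·10^2 + 2·10 + 6 = 30000003326; next = 30000003325
base 10: 30000003325 = 3·10^10 + 3·10^3 + 3·10^2 + 2·10 + 5; at 11: 3·11^11 + 3·11^3 + 3·11^2 + 2·11 + 5 = 855935016216; next = 855935016215

855935016216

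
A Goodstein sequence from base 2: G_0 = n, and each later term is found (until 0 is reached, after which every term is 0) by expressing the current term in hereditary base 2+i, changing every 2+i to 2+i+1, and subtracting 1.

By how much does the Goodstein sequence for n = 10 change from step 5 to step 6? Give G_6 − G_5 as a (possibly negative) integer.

10 —HB2→ 2^(2 + 1) + 2 —bump→ 3^(3 + 1) + 3 = 84 —(−1)→ 83
83 —HB3→ 3^(3 + 1) + 2 —bump→ 4^(4 + 1) + 2 = 1026 —(−1)→ 1025
1025 —HB4→ 4^(4 + 1) + 1 —bump→ 5^(5 + 1) + 1 = 15626 —(−1)→ 15625
15625 —HB5→ 5^(5 + 1) —bump→ 6^(6 + 1) = 279936 —(−1)→ 279935
279935 —HB6→ 5·6^6 + 5·6^5 + 5·6^4 + 5·6^3 + 5·6^2 + 5·6 + 5 —bump→ 5·7^7 + 5·7^5 + 5·7^4 + 5·7^3 + 5·7^2 + 5·7 + 5 = 4215755 —(−1)→ 4215754
4215754 —HB7→ 5·7^7 + 5·7^5 + 5·7^4 + 5·7^3 + 5·7^2 + 5·7 + 4 —bump→ 5·8^8 + 5·8^5 + 5·8^4 + 5·8^3 + 5·8^2 + 5·8 + 4 = 84073324 —(−1)→ 84073323

79857569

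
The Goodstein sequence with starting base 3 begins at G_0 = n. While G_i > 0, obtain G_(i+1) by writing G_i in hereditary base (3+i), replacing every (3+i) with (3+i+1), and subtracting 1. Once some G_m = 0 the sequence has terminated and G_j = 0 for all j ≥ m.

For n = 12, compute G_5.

step 0: 12 = 3^2 + 3; sub 4 for 3: 4^2 + 4; = 20; G_1 = 20−1 = 19
step 1: 19 = 4^2 + 3; sub 5 for 4: 5^2 + 3; = 28; G_2 = 28−1 = 27
step 2: 27 = 5^2 + 2; sub 6 for 5: 6^2 + 2; = 38; G_3 = 38−1 = 37
step 3: 37 = 6^2 + 1; sub 7 for 6: 7^2 + 1; = 50; G_4 = 50−1 = 49
step 4: 49 = 7^2; sub 8 for 7: 8^2; = 64; G_5 = 64−1 = 63
step 5: 63 = 7·8 + 7; sub 9 for 8: 7·9 + 7; = 70; G_6 = 70−1 = 69

63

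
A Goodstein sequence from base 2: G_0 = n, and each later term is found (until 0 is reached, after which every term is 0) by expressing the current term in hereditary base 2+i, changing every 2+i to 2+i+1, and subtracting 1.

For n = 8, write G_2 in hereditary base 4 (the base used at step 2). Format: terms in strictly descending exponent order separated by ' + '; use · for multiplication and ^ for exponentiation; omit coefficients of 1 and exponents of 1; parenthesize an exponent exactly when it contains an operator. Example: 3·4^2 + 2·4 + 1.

[0] 8 ≡ 2^(2 + 1) (base 2). Lift 3: 81. −1: 80.
[1] 80 ≡ 2·3^3 + 2·3^2 + 2·3 + 2 (base 3). Lift 4: 554. −1: 553.
[2] 553 ≡ 2·4^4 + 2·4^2 + 2·4 + 1 (base 4). Lift 5: 6311. −1: 6310.

2·4^4 + 2·4^2 + 2·4 + 1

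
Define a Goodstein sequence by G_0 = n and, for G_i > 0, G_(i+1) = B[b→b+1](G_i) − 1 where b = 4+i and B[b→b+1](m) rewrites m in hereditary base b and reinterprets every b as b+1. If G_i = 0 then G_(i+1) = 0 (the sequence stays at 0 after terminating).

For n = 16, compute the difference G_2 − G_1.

3

16 —HB4→ 4^2 —bump→ 5^2 = 25 —(−1)→ 24
24 —HB5→ 4·5 + 4 —bump→ 4·6 + 4 = 28 —(−1)→ 27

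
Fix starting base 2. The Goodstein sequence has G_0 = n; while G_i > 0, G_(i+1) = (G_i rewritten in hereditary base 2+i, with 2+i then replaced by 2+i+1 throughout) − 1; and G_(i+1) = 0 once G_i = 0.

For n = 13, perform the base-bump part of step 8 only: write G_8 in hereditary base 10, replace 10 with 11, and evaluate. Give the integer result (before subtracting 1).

3138428381104

[0] 13 ≡ 2^(2 + 1) + 2^2 + 1 (base 2). Lift 3: 109. −1: 108.
[1] 108 ≡ 3^(3 + 1) + 3^3 (base 3). Lift 4: 1280. −1: 1279.
[2] 1279 ≡ 4^(4 + 1) + 3·4^3 + 3·4^2 + 3·4 + 3 (base 4). Lift 5: 16093. −1: 16092.
[3] 16092 ≡ 5^(5 + 1) + 3·5^3 + 3·5^2 + 3·5 + 2 (base 5). Lift 6: 280712. −1: 280711.
[4] 280711 ≡ 6^(6 + 1) + 3·6^3 + 3·6^2 + 3·6 + 1 (base 6). Lift 7: 5765999. −1: 5765998.
[5] 5765998 ≡ 7^(7 + 1) + 3·7^3 + 3·7^2 + 3·7 (base 7). Lift 8: 134219480. −1: 134219479.
[6] 134219479 ≡ 8^(8 + 1) + 3·8^3 + 3·8^2 + 2·8 + 7 (base 8). Lift 9: 3486786856. −1: 3486786855.
[7] 3486786855 ≡ 9^(9 + 1) + 3·9^3 + 3·9^2 + 2·9 + 6 (base 9). Lift 10: 100000003326. −1: 100000003325.
[8] 100000003325 ≡ 10^(10 + 1) + 3·10^3 + 3·10^2 + 2·10 + 5 (base 10). Lift 11: 3138428381104. −1: 3138428381103.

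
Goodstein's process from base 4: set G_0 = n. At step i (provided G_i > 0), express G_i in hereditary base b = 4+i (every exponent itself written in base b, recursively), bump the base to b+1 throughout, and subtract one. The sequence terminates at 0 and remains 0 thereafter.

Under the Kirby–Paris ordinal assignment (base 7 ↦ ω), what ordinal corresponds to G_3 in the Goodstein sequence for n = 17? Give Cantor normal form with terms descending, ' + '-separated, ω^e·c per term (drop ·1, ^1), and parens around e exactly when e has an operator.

ω·5 + 4

17 —HB4→ 4^2 + 1 —bump→ 5^2 + 1 = 26 —(−1)→ 25
25 —HB5→ 5^2 —bump→ 6^2 = 36 —(−1)→ 35
35 —HB6→ 5·6 + 5 —bump→ 5·7 + 5 = 40 —(−1)→ 39
39 —HB7→ 5·7 + 4 —bump→ 5·8 + 4 = 44 —(−1)→ 43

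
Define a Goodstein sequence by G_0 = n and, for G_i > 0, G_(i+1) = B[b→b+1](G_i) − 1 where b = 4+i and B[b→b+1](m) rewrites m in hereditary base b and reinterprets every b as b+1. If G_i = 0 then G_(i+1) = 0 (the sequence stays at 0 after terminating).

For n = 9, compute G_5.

[0] 9 ≡ 2·4 + 1 (base 4). Lift 5: 11. −1: 10.
[1] 10 ≡ 2·5 (base 5). Lift 6: 12. −1: 11.
[2] 11 ≡ 6 + 5 (base 6). Lift 7: 12. −1: 11.
[3] 11 ≡ 7 + 4 (base 7). Lift 8: 12. −1: 11.
[4] 11 ≡ 8 + 3 (base 8). Lift 9: 12. −1: 11.

11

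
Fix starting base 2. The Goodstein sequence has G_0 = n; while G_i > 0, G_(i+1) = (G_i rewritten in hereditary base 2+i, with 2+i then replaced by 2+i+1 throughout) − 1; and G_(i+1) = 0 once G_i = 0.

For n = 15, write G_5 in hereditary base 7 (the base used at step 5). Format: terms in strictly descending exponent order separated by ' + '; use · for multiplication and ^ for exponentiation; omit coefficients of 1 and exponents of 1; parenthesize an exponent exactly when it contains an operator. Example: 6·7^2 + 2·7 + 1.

G_0=15  [base 2] 2^(2 + 1) + 2^2 + 2 + 1  →[2↦3]→  3^(3 + 1) + 3^3 + 3 + 1 = 112  −1 ⇒ G_1=111
G_1=111  [base 3] 3^(3 + 1) + 3^3 + 3  →[3↦4]→  4^(4 + 1) + 4^4 + 4 = 1284  −1 ⇒ G_2=1283
G_2=1283  [base 4] 4^(4 + 1) + 4^4 + 3  →[4↦5]→  5^(5 + 1) + 5^5 + 3 = 18753  −1 ⇒ G_3=18752
G_3=18752  [base 5] 5^(5 + 1) + 5^5 + 2  →[5↦6]→  6^(6 + 1) + 6^6 + 2 = 326594  −1 ⇒ G_4=326593
G_4=326593  [base 6] 6^(6 + 1) + 6^6 + 1  →[6↦7]→  7^(7 + 1) + 7^7 + 1 = 6588345  −1 ⇒ G_5=6588344
G_5=6588344  [base 7] 7^(7 + 1) + 7^7  →[7↦8]→  8^(8 + 1) + 8^8 = 150994944  −1 ⇒ G_6=150994943

7^(7 + 1) + 7^7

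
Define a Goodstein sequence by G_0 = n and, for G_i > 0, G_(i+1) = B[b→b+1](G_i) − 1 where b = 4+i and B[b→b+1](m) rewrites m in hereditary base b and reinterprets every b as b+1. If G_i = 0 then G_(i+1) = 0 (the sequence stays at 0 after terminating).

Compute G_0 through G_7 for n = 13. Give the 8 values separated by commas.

step 0: 13 = 3·4 + 1; sub 5 for 4: 3·5 + 1; = 16; G_1 = 16−1 = 15
step 1: 15 = 3·5; sub 6 for 5: 3·6; = 18; G_2 = 18−1 = 17
step 2: 17 = 2·6 + 5; sub 7 for 6: 2·7 + 5; = 19; G_3 = 19−1 = 18
step 3: 18 = 2·7 + 4; sub 8 for 7: 2·8 + 4; = 20; G_4 = 20−1 = 19
step 4: 19 = 2·8 + 3; sub 9 for 8: 2·9 + 3; = 21; G_5 = 21−1 = 20
step 5: 20 = 2·9 + 2; sub 10 for 9: 2·10 + 2; = 22; G_6 = 22−1 = 21
step 6: 21 = 2·10 + 1; sub 11 for 10: 2·11 + 1; = 23; G_7 = 23−1 = 22

13, 15, 17, 18, 19, 20, 21, 22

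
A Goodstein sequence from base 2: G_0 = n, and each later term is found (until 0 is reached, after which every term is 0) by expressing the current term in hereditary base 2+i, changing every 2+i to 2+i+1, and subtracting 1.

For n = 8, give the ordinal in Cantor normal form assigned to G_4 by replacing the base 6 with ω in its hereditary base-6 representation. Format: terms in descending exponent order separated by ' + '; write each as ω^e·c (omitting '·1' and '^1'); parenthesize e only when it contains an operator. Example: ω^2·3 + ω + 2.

(0) 8|_2 = 2^(2 + 1) ↦ 3^(3 + 1)|_3 = 81 ⇒ 80
(1) 80|_3 = 2·3^3 + 2·3^2 + 2·3 + 2 ↦ 2·4^4 + 2·4^2 + 2·4 + 2|_4 = 554 ⇒ 553
(2) 553|_4 = 2·4^4 + 2·4^2 + 2·4 + 1 ↦ 2·5^5 + 2·5^2 + 2·5 + 1|_5 = 6311 ⇒ 6310
(3) 6310|_5 = 2·5^5 + 2·5^2 + 2·5 ↦ 2·6^6 + 2·6^2 + 2·6|_6 = 93396 ⇒ 93395
(4) 93395|_6 = 2·6^6 + 2·6^2 + 6 + 5 ↦ 2·7^7 + 2·7^2 + 7 + 5|_7 = 1647196 ⇒ 1647195

ω^ω·2 + ω^2·2 + ω + 5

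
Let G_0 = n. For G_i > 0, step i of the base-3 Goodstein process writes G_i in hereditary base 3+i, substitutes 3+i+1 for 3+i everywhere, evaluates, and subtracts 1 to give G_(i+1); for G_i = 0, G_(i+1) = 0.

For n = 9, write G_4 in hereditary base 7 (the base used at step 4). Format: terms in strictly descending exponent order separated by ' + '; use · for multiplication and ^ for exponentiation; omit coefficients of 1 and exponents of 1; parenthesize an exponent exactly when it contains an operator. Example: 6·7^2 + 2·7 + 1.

i=0: 9 = 3^2 (b=3); 3→4: 4^2 = 16; 16−1 = 15
i=1: 15 = 3·4 + 3 (b=4); 4→5: 3·5 + 3 = 18; 18−1 = 17
i=2: 17 = 3·5 + 2 (b=5); 5→6: 3·6 + 2 = 20; 20−1 = 19
i=3: 19 = 3·6 + 1 (b=6); 6→7: 3·7 + 1 = 22; 22−1 = 21
i=4: 21 = 3·7 (b=7); 7→8: 3·8 = 24; 24−1 = 23

3·7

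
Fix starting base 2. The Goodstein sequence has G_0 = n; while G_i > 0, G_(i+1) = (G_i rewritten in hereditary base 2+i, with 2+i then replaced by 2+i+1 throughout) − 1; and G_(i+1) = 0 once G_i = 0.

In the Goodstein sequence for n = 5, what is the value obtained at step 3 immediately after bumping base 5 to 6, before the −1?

G_0=5  [base 2] 2^2 + 1  →[2↦3]→  3^3 + 1 = 28  −1 ⇒ G_1=27
G_1=27  [base 3] 3^3  →[3↦4]→  4^4 = 256  −1 ⇒ G_2=255
G_2=255  [base 4] 3·4^3 + 3·4^2 + 3·4 + 3  →[4↦5]→  3·5^3 + 3·5^2 + 3·5 + 3 = 468  −1 ⇒ G_3=467
G_3=467  [base 5] 3·5^3 + 3·5^2 + 3·5 + 2  →[5↦6]→  3·6^3 + 3·6^2 + 3·6 + 2 = 776  −1 ⇒ G_4=775

776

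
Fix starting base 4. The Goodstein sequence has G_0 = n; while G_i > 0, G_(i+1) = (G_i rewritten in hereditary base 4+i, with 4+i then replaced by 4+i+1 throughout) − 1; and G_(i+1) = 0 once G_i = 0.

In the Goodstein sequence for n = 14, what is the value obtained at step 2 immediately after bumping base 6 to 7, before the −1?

i=0: 14 = 3·4 + 2 (b=4); 4→5: 3·5 + 2 = 17; 17−1 = 16
i=1: 16 = 3·5 + 1 (b=5); 5→6: 3·6 + 1 = 19; 19−1 = 18
i=2: 18 = 3·6 (b=6); 6→7: 3·7 = 21; 21−1 = 20

21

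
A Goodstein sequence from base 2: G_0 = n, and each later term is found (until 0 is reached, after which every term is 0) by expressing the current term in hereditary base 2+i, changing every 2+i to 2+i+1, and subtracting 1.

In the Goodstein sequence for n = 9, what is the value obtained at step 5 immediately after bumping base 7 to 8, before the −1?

50333400

base 2: 9 = 2^(2 + 1) + 1; at 3: 3^(3 + 1) + 1 = 82; next = 81
base 3: 81 = 3^(3 + 1); at 4: 4^(4 + 1) = 1024; next = 1023
base 4: 1023 = 3·4^4 + 3·4^3 + 3·4^2 + 3·4 + 3; at 5: 3·5^5 + 3·5^3 + 3·5^2 + 3·5 + 3 = 9843; next = 9842
base 5: 9842 = 3·5^5 + 3·5^3 + 3·5^2 + 3·5 + 2; at 6: 3·6^6 + 3·6^3 + 3·6^2 + 3·6 + 2 = 140744; next = 140743
base 6: 140743 = 3·6^6 + 3·6^3 + 3·6^2 + 3·6 + 1; at 7: 3·7^7 + 3·7^3 + 3·7^2 + 3·7 + 1 = 2471827; next = 2471826
base 7: 2471826 = 3·7^7 + 3·7^3 + 3·7^2 + 3·7; at 8: 3·8^8 + 3·8^3 + 3·8^2 + 3·8 = 50333400; next = 50333399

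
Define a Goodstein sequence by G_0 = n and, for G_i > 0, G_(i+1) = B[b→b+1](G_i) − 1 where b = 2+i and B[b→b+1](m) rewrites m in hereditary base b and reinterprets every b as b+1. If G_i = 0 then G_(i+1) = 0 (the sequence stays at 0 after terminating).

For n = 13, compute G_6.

i=0: 13 = 2^(2 + 1) + 2^2 + 1 (b=2); 2→3: 3^(3 + 1) + 3^3 + 1 = 109; 109−1 = 108
i=1: 108 = 3^(3 + 1) + 3^3 (b=3); 3→4: 4^(4 + 1) + 4^4 = 1280; 1280−1 = 1279
i=2: 1279 = 4^(4 + 1) + 3·4^3 + 3·4^2 + 3·4 + 3 (b=4); 4→5: 5^(5 + 1) + 3·5^3 + 3·5^2 + 3·5 + 3 = 16093; 16093−1 = 16092
i=3: 16092 = 5^(5 + 1) + 3·5^3 + 3·5^2 + 3·5 + 2 (b=5); 5→6: 6^(6 + 1) + 3·6^3 + 3·6^2 + 3·6 + 2 = 280712; 280712−1 = 280711
i=4: 280711 = 6^(6 + 1) + 3·6^3 + 3·6^2 + 3·6 + 1 (b=6); 6→7: 7^(7 + 1) + 3·7^3 + 3·7^2 + 3·7 + 1 = 5765999; 5765999−1 = 5765998
i=5: 5765998 = 7^(7 + 1) + 3·7^3 + 3·7^2 + 3·7 (b=7); 7→8: 8^(8 + 1) + 3·8^3 + 3·8^2 + 3·8 = 134219480; 134219480−1 = 134219479
i=6: 134219479 = 8^(8 + 1) + 3·8^3 + 3·8^2 + 2·8 + 7 (b=8); 8→9: 9^(9 + 1) + 3·9^3 + 3·9^2 + 2·9 + 7 = 3486786856; 3486786856−1 = 3486786855

134219479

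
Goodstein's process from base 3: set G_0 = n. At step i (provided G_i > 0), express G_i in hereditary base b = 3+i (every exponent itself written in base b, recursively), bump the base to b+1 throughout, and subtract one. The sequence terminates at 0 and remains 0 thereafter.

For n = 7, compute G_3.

9

G_0 = 7. HB_3(7) = 2·3 + 1. Bump = 9. G_1 = 8.
G_1 = 8. HB_4(8) = 2·4. Bump = 10. G_2 = 9.
G_2 = 9. HB_5(9) = 5 + 4. Bump = 10. G_3 = 9.
G_3 = 9. HB_6(9) = 6 + 3. Bump = 10. G_4 = 9.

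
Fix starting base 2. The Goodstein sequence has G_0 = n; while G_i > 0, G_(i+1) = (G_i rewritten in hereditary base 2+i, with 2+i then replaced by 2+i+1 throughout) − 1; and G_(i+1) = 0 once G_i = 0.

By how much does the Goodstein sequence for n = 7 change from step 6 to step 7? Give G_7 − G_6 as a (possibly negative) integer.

7 —HB2→ 2^2 + 2 + 1 —bump→ 3^3 + 3 + 1 = 31 —(−1)→ 30
30 —HB3→ 3^3 + 3 —bump→ 4^4 + 4 = 260 —(−1)→ 259
259 —HB4→ 4^4 + 3 —bump→ 5^5 + 3 = 3128 —(−1)→ 3127
3127 —HB5→ 5^5 + 2 —bump→ 6^6 + 2 = 46658 —(−1)→ 46657
46657 —HB6→ 6^6 + 1 —bump→ 7^7 + 1 = 823544 —(−1)→ 823543
823543 —HB7→ 7^7 —bump→ 8^8 = 16777216 —(−1)→ 16777215
16777215 —HB8→ 7·8^7 + 7·8^6 + 7·8^5 + 7·8^4 + 7·8^3 + 7·8^2 + 7·8 + 7 —bump→ 7·9^7 + 7·9^6 + 7·9^5 + 7·9^4 + 7·9^3 + 7·9^2 + 7·9 + 7 = 37665880 —(−1)→ 37665879

20888664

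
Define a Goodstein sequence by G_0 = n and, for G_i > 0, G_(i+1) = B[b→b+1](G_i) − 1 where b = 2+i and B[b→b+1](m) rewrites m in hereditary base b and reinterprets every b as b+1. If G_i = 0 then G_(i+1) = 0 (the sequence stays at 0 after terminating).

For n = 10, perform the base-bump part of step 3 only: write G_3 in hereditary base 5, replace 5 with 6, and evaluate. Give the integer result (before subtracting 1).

279936

(0) 10|_2 = 2^(2 + 1) + 2 ↦ 3^(3 + 1) + 3|_3 = 84 ⇒ 83
(1) 83|_3 = 3^(3 + 1) + 2 ↦ 4^(4 + 1) + 2|_4 = 1026 ⇒ 1025
(2) 1025|_4 = 4^(4 + 1) + 1 ↦ 5^(5 + 1) + 1|_5 = 15626 ⇒ 15625
(3) 15625|_5 = 5^(5 + 1) ↦ 6^(6 + 1)|_6 = 279936 ⇒ 279935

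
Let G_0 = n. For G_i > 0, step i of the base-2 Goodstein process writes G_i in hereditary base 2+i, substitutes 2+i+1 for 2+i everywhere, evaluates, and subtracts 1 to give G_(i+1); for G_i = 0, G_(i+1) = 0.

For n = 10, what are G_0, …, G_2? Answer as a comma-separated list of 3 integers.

10, 83, 1025

i=0: 10 = 2^(2 + 1) + 2 (b=2); 2→3: 3^(3 + 1) + 3 = 84; 84−1 = 83
i=1: 83 = 3^(3 + 1) + 2 (b=3); 3→4: 4^(4 + 1) + 2 = 1026; 1026−1 = 1025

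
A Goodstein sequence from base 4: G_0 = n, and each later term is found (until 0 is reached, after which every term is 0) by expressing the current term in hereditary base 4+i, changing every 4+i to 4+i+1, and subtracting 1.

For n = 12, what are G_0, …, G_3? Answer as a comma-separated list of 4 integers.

12, 14, 15, 16

base 4: 12 = 3·4; at 5: 3·5 = 15; next = 14
base 5: 14 = 2·5 + 4; at 6: 2·6 + 4 = 16; next = 15
base 6: 15 = 2·6 + 3; at 7: 2·7 + 3 = 17; next = 16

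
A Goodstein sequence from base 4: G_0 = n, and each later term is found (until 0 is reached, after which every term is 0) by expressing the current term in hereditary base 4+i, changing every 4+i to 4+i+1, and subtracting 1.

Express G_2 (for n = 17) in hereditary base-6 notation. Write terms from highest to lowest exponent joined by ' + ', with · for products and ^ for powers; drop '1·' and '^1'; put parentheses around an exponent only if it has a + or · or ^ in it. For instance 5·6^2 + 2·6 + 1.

base 4: 17 = 4^2 + 1; at 5: 5^2 + 1 = 26; next = 25
base 5: 25 = 5^2; at 6: 6^2 = 36; next = 35
base 6: 35 = 5·6 + 5; at 7: 5·7 + 5 = 40; next = 39

5·6 + 5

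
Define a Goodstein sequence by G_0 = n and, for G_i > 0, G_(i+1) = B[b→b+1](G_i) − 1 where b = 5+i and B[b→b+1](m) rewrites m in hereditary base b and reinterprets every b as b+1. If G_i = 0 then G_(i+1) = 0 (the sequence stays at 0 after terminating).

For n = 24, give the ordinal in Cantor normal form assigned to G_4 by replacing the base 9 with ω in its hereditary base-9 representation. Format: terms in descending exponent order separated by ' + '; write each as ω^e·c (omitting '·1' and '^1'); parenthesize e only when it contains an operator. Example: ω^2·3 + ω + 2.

(0) 24|_5 = 4·5 + 4 ↦ 4·6 + 4|_6 = 28 ⇒ 27
(1) 27|_6 = 4·6 + 3 ↦ 4·7 + 3|_7 = 31 ⇒ 30
(2) 30|_7 = 4·7 + 2 ↦ 4·8 + 2|_8 = 34 ⇒ 33
(3) 33|_8 = 4·8 + 1 ↦ 4·9 + 1|_9 = 37 ⇒ 36

ω·4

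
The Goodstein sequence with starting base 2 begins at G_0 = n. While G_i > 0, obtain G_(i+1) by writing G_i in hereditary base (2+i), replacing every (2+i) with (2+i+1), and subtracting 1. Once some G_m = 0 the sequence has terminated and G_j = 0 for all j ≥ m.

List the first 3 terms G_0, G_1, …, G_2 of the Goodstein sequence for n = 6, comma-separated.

6, 29, 257

[0] 6 ≡ 2^2 + 2 (base 2). Lift 3: 30. −1: 29.
[1] 29 ≡ 3^3 + 2 (base 3). Lift 4: 258. −1: 257.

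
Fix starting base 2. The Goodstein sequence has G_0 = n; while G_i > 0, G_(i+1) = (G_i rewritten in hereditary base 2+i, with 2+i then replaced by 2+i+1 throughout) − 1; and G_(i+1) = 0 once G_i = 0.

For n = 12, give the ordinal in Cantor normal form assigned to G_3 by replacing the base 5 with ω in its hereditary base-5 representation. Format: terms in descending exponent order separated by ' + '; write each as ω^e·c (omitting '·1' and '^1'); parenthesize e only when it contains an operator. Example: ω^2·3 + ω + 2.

ω^(ω + 1) + ω^2·2 + ω·2

[0] 12 ≡ 2^(2 + 1) + 2^2 (base 2). Lift 3: 108. −1: 107.
[1] 107 ≡ 3^(3 + 1) + 2·3^2 + 2·3 + 2 (base 3). Lift 4: 1066. −1: 1065.
[2] 1065 ≡ 4^(4 + 1) + 2·4^2 + 2·4 + 1 (base 4). Lift 5: 15686. −1: 15685.
[3] 15685 ≡ 5^(5 + 1) + 2·5^2 + 2·5 (base 5). Lift 6: 280020. −1: 280019.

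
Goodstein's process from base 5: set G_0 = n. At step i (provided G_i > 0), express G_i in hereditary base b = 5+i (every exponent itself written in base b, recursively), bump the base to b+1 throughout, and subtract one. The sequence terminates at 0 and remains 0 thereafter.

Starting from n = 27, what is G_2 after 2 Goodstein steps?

49

27 —HB5→ 5^2 + 2 —bump→ 6^2 + 2 = 38 —(−1)→ 37
37 —HB6→ 6^2 + 1 —bump→ 7^2 + 1 = 50 —(−1)→ 49
49 —HB7→ 7^2 —bump→ 8^2 = 64 —(−1)→ 63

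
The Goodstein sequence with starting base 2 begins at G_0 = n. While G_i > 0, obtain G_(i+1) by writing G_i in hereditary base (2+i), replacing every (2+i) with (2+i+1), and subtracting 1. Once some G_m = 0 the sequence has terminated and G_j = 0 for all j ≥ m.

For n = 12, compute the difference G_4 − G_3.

264334

[0] 12 ≡ 2^(2 + 1) + 2^2 (base 2). Lift 3: 108. −1: 107.
[1] 107 ≡ 3^(3 + 1) + 2·3^2 + 2·3 + 2 (base 3). Lift 4: 1066. −1: 1065.
[2] 1065 ≡ 4^(4 + 1) + 2·4^2 + 2·4 + 1 (base 4). Lift 5: 15686. −1: 15685.
[3] 15685 ≡ 5^(5 + 1) + 2·5^2 + 2·5 (base 5). Lift 6: 280020. −1: 280019.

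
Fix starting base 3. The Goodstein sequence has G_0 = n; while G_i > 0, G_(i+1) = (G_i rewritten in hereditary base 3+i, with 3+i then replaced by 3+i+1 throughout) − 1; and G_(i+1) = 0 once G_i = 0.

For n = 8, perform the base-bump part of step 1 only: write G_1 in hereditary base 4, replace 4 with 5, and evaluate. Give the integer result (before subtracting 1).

G_0 = 8. HB_3(8) = 2·3 + 2. Bump = 10. G_1 = 9.
G_1 = 9. HB_4(9) = 2·4 + 1. Bump = 11. G_2 = 10.

11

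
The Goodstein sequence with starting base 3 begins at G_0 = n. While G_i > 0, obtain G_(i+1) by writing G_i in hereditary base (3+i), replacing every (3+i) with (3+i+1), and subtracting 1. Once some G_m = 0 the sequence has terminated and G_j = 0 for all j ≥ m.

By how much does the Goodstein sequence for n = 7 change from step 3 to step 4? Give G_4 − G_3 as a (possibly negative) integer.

0

(0) 7|_3 = 2·3 + 1 ↦ 2·4 + 1|_4 = 9 ⇒ 8
(1) 8|_4 = 2·4 ↦ 2·5|_5 = 10 ⇒ 9
(2) 9|_5 = 5 + 4 ↦ 6 + 4|_6 = 10 ⇒ 9
(3) 9|_6 = 6 + 3 ↦ 7 + 3|_7 = 10 ⇒ 9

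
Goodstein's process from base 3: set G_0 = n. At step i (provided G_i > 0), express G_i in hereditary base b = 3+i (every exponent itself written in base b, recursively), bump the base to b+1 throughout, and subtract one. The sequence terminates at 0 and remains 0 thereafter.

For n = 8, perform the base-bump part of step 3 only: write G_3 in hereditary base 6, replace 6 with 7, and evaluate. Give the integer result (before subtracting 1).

step 0: 8 = 2·3 + 2; sub 4 for 3: 2·4 + 2; = 10; G_1 = 10−1 = 9
step 1: 9 = 2·4 + 1; sub 5 for 4: 2·5 + 1; = 11; G_2 = 11−1 = 10
step 2: 10 = 2·5; sub 6 for 5: 2·6; = 12; G_3 = 12−1 = 11
step 3: 11 = 6 + 5; sub 7 for 6: 7 + 5; = 12; G_4 = 12−1 = 11

12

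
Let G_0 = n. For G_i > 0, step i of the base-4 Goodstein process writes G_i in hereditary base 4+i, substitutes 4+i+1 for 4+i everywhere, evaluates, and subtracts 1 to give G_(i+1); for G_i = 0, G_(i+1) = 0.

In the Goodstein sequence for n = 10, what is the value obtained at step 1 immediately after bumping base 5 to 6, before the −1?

13

[0] 10 ≡ 2·4 + 2 (base 4). Lift 5: 12. −1: 11.
[1] 11 ≡ 2·5 + 1 (base 5). Lift 6: 13. −1: 12.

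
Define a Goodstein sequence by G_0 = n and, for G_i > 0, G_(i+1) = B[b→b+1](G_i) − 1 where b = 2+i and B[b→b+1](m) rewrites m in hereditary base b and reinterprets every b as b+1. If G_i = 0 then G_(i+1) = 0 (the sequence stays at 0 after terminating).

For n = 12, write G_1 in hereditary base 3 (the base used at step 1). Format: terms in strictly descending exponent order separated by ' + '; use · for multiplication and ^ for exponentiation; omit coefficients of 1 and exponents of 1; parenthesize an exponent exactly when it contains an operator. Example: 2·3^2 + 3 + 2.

base 2: 12 = 2^(2 + 1) + 2^2; at 3: 3^(3 + 1) + 3^3 = 108; next = 107
base 3: 107 = 3^(3 + 1) + 2·3^2 + 2·3 + 2; at 4: 4^(4 + 1) + 2·4^2 + 2·4 + 2 = 1066; next = 1065

3^(3 + 1) + 2·3^2 + 2·3 + 2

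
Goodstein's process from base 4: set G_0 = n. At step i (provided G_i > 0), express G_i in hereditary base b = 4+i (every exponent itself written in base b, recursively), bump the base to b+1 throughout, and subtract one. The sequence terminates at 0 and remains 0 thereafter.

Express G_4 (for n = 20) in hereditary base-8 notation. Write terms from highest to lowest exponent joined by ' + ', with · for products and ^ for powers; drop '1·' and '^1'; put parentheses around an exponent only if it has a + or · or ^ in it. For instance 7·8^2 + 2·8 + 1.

8^2 + 1

G_0=20  [base 4] 4^2 + 4  →[4↦5]→  5^2 + 5 = 30  −1 ⇒ G_1=29
G_1=29  [base 5] 5^2 + 4  →[5↦6]→  6^2 + 4 = 40  −1 ⇒ G_2=39
G_2=39  [base 6] 6^2 + 3  →[6↦7]→  7^2 + 3 = 52  −1 ⇒ G_3=51
G_3=51  [base 7] 7^2 + 2  →[7↦8]→  8^2 + 2 = 66  −1 ⇒ G_4=65
G_4=65  [base 8] 8^2 + 1  →[8↦9]→  9^2 + 1 = 82  −1 ⇒ G_5=81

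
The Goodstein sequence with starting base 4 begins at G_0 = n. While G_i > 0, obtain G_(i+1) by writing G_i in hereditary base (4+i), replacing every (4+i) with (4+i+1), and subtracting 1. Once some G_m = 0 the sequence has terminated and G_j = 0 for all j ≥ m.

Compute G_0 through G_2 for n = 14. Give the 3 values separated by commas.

base 4: 14 = 3·4 + 2; at 5: 3·5 + 2 = 17; next = 16
base 5: 16 = 3·5 + 1; at 6: 3·6 + 1 = 19; next = 18

14, 16, 18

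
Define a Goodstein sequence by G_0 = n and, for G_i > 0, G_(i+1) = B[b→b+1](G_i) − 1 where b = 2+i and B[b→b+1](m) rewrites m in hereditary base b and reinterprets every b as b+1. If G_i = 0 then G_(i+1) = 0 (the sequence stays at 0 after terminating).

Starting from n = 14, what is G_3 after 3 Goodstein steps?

(0) 14|_2 = 2^(2 + 1) + 2^2 + 2 ↦ 3^(3 + 1) + 3^3 + 3|_3 = 111 ⇒ 110
(1) 110|_3 = 3^(3 + 1) + 3^3 + 2 ↦ 4^(4 + 1) + 4^4 + 2|_4 = 1282 ⇒ 1281
(2) 1281|_4 = 4^(4 + 1) + 4^4 + 1 ↦ 5^(5 + 1) + 5^5 + 1|_5 = 18751 ⇒ 18750

18750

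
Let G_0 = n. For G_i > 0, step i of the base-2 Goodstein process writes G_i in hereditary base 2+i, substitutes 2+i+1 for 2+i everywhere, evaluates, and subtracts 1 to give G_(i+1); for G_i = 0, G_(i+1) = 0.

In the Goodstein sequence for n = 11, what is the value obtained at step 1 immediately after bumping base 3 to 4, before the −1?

base 2: 11 = 2^(2 + 1) + 2 + 1; at 3: 3^(3 + 1) + 3 + 1 = 85; next = 84
base 3: 84 = 3^(3 + 1) + 3; at 4: 4^(4 + 1) + 4 = 1028; next = 1027

1028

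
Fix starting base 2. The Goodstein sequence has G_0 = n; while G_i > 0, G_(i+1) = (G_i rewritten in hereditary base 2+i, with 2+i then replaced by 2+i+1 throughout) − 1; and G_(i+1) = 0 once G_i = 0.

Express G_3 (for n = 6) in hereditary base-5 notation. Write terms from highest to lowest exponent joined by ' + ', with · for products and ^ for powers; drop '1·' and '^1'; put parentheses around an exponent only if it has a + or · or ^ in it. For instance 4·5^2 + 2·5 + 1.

5^5

(0) 6|_2 = 2^2 + 2 ↦ 3^3 + 3|_3 = 30 ⇒ 29
(1) 29|_3 = 3^3 + 2 ↦ 4^4 + 2|_4 = 258 ⇒ 257
(2) 257|_4 = 4^4 + 1 ↦ 5^5 + 1|_5 = 3126 ⇒ 3125
(3) 3125|_5 = 5^5 ↦ 6^6|_6 = 46656 ⇒ 46655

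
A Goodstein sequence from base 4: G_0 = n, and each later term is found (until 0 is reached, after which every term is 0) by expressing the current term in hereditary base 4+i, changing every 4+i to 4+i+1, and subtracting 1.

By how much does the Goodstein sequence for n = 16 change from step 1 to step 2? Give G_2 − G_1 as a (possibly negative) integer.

step 0: 16 = 4^2; sub 5 for 4: 5^2; = 25; G_1 = 25−1 = 24
step 1: 24 = 4·5 + 4; sub 6 for 5: 4·6 + 4; = 28; G_2 = 28−1 = 27

3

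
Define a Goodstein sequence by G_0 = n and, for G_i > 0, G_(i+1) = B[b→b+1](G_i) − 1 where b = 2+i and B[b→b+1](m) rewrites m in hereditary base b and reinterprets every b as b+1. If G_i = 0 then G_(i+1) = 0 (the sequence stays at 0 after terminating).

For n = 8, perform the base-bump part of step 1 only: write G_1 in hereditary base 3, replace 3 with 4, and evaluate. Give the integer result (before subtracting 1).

8 —HB2→ 2^(2 + 1) —bump→ 3^(3 + 1) = 81 —(−1)→ 80
80 —HB3→ 2·3^3 + 2·3^2 + 2·3 + 2 —bump→ 2·4^4 + 2·4^2 + 2·4 + 2 = 554 —(−1)→ 553

554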